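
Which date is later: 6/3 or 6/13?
6/13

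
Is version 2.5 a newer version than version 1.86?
Yes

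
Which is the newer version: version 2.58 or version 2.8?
version 2.58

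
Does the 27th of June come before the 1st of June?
No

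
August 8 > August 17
False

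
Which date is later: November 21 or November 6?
November 21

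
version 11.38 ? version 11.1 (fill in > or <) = >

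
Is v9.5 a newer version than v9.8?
No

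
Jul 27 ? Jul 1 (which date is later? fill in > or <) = >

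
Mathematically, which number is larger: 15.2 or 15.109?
15.2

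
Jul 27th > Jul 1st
True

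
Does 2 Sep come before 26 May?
No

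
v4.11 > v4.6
True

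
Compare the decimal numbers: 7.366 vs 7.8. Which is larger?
7.8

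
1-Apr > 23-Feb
True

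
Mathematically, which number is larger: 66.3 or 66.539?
66.539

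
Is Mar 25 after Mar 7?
Yes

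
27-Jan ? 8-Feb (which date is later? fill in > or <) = <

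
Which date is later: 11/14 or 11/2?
11/14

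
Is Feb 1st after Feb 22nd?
No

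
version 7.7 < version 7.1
False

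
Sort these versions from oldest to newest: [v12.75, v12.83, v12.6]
[v12.6, v12.75, v12.83]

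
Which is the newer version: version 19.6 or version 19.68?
version 19.68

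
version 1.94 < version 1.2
False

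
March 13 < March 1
False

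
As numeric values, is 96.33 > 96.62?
False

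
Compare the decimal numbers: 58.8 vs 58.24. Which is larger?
58.8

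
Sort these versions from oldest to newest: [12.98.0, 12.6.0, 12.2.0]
[12.2.0, 12.6.0, 12.98.0]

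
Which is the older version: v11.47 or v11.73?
v11.47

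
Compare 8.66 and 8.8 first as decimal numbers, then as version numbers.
As decimals: 8.66 < 8.8. As versions: v8.66 > v8.8 (minor version 66 > 8).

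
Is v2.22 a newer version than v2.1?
Yes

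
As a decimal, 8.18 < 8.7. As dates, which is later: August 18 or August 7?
August 18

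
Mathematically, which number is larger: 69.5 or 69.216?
69.5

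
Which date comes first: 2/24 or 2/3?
2/3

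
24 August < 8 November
True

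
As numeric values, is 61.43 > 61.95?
False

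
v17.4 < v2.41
False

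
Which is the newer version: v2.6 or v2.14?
v2.14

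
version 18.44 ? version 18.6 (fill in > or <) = >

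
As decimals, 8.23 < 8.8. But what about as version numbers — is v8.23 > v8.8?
True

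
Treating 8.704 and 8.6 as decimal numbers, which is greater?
8.704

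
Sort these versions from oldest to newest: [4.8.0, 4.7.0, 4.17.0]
[4.7.0, 4.8.0, 4.17.0]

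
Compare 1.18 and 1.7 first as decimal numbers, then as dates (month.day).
As decimals: 1.18 < 1.7. As dates: 1/18 is later than 1/7 (day 18 > day 7).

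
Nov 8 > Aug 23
True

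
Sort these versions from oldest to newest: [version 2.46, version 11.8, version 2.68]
[version 2.46, version 2.68, version 11.8]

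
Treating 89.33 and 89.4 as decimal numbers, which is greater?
89.4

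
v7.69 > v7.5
True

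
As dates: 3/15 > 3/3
True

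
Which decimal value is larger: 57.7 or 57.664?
57.7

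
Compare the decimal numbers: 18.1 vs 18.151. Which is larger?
18.151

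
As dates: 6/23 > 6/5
True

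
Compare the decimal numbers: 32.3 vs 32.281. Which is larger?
32.3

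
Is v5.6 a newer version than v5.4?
Yes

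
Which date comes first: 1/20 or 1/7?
1/7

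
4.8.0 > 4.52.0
False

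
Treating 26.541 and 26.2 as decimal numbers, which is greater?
26.541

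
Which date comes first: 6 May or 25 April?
25 April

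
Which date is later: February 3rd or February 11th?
February 11th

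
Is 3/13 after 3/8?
Yes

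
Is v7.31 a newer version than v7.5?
Yes. Version numbers are compared segment by segment as integers, not as decimals: minor version 31 > 5, so v7.31 > v7.5 (even though the decimal 7.31 < 7.5).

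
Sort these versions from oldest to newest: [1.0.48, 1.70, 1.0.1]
[1.0.1, 1.0.48, 1.70]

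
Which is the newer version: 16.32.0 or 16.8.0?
16.32.0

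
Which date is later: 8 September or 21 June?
8 September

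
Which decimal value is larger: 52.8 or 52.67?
52.8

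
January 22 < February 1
True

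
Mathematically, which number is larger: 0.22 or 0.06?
0.22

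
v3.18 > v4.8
False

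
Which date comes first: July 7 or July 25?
July 7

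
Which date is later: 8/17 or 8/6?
8/17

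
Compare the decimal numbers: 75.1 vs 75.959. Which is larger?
75.959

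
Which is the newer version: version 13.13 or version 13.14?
version 13.14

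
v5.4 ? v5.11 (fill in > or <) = <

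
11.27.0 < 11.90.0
True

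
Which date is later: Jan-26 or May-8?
May-8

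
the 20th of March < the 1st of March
False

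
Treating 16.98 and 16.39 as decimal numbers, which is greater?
16.98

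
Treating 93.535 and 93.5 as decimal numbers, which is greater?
93.535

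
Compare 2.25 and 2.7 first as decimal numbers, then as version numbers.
As decimals: 2.25 < 2.7. As versions: v2.25 > v2.7 (minor version 25 > 7).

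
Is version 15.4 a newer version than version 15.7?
No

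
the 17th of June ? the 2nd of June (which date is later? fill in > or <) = >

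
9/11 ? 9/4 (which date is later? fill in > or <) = >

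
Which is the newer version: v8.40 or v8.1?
v8.40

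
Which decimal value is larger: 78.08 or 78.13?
78.13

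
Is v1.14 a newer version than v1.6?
Yes. Version numbers are compared segment by segment as integers, not as decimals: minor version 14 > 6, so v1.14 > v1.6 (even though the decimal 1.14 < 1.6).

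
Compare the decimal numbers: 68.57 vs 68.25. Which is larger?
68.57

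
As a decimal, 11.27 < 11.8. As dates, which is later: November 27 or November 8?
November 27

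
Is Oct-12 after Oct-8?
Yes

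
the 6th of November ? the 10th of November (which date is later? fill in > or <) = <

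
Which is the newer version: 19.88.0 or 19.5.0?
19.88.0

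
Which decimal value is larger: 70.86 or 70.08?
70.86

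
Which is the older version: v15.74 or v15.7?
v15.7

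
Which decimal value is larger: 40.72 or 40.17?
40.72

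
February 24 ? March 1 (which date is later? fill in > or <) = <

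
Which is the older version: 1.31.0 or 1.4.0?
1.4.0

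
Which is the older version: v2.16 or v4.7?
v2.16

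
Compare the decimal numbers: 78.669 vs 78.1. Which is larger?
78.669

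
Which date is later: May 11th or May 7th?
May 11th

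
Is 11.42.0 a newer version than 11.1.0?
Yes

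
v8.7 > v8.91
False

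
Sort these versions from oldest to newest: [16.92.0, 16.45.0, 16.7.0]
[16.7.0, 16.45.0, 16.92.0]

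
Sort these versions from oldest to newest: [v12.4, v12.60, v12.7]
[v12.4, v12.7, v12.60]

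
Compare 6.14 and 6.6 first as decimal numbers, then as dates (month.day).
As decimals: 6.14 < 6.6. As dates: 6/14 is later than 6/6 (day 14 > day 6).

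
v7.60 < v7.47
False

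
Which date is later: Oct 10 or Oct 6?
Oct 10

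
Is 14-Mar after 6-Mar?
Yes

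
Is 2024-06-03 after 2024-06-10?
No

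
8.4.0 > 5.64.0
True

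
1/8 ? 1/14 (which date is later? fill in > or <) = <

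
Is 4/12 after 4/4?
Yes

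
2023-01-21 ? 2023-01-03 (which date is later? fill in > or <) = >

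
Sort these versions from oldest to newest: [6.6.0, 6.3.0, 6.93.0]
[6.3.0, 6.6.0, 6.93.0]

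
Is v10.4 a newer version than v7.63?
Yes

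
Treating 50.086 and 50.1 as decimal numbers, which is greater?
50.1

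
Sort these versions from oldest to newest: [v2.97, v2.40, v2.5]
[v2.5, v2.40, v2.97]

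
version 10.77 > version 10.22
True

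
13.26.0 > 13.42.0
False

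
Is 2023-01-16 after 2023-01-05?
Yes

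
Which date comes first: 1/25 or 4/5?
1/25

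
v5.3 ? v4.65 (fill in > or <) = >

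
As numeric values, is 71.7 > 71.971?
False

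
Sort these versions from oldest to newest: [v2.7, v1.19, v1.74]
[v1.19, v1.74, v2.7]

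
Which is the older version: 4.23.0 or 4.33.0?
4.23.0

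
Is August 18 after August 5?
Yes. Day 18 comes after day 5 in August — this is a date comparison, not a decimal one (the decimal 8.18 would be smaller than 8.5).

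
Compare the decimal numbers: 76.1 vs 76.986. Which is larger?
76.986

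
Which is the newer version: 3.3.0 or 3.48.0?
3.48.0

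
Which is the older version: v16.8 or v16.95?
v16.8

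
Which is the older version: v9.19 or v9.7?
v9.7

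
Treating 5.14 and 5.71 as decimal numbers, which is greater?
5.71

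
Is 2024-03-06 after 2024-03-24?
No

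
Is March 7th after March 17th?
No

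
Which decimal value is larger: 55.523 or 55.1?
55.523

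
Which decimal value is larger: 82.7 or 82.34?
82.7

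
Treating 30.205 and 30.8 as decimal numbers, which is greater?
30.8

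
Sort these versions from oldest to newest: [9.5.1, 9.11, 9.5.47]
[9.5.1, 9.5.47, 9.11]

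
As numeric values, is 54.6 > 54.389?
True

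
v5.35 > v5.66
False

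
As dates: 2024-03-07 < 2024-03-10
True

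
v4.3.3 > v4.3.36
False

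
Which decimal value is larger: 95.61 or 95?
95.61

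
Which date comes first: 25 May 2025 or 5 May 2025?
5 May 2025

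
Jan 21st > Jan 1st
True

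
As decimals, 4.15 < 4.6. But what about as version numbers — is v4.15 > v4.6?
True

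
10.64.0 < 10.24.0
False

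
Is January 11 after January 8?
Yes. Day 11 comes after day 8 in January — this is a date comparison, not a decimal one (the decimal 1.11 would be smaller than 1.8).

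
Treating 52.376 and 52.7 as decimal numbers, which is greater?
52.7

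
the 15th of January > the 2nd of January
True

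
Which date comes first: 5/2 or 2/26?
2/26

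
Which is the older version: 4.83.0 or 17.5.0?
4.83.0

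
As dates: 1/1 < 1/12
True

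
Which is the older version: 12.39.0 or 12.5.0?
12.5.0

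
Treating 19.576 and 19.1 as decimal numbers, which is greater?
19.576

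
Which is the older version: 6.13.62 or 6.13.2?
6.13.2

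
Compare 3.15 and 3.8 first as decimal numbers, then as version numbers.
As decimals: 3.15 < 3.8. As versions: v3.15 > v3.8 (minor version 15 > 8).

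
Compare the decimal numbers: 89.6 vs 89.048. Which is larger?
89.6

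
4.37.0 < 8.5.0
True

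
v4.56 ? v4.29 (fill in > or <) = >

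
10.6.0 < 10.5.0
False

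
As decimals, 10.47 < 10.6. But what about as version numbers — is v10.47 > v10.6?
True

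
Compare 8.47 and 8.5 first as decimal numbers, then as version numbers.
As decimals: 8.47 < 8.5. As versions: v8.47 > v8.5 (minor version 47 > 5).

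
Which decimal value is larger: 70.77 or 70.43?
70.77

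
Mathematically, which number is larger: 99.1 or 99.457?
99.457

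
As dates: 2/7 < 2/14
True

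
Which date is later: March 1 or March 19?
March 19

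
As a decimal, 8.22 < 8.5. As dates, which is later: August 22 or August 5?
August 22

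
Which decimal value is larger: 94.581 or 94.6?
94.6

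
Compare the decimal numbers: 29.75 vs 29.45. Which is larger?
29.75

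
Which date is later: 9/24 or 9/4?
9/24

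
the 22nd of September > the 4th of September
True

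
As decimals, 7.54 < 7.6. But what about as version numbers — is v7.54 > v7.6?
True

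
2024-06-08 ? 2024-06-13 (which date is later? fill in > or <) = <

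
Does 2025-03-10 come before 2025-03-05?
No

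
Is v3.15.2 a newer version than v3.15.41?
No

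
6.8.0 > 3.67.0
True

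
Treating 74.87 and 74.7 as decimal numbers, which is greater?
74.87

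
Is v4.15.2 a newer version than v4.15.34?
No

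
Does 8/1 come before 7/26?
No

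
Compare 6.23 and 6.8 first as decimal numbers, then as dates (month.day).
As decimals: 6.23 < 6.8. As dates: 6/23 is later than 6/8 (day 23 > day 8).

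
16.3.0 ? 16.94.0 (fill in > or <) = <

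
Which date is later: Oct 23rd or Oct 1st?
Oct 23rd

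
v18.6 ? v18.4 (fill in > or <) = >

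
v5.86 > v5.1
True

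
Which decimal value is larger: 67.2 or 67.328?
67.328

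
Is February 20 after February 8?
Yes. Day 20 comes after day 8 in February — this is a date comparison, not a decimal one (the decimal 2.20 would be smaller than 2.8).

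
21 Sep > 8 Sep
True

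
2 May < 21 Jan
False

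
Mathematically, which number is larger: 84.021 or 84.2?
84.2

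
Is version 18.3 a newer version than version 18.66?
No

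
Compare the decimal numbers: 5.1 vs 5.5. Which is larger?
5.5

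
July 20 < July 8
False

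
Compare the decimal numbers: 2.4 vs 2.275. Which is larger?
2.4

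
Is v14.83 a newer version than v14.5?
Yes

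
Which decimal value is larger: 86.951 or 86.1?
86.951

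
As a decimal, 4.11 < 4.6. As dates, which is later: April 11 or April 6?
April 11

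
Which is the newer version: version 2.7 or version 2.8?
version 2.8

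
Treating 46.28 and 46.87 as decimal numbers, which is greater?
46.87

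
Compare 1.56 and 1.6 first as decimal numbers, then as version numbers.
As decimals: 1.56 < 1.6. As versions: v1.56 > v1.6 (minor version 56 > 6).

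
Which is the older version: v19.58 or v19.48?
v19.48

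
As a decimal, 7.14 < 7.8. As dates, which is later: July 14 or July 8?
July 14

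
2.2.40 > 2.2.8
True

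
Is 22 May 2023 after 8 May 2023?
Yes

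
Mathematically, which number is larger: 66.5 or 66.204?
66.5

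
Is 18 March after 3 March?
Yes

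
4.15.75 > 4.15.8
True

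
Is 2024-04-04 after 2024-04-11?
No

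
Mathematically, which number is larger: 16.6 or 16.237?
16.6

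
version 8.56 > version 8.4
True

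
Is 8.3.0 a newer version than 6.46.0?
Yes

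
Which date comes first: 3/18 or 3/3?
3/3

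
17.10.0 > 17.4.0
True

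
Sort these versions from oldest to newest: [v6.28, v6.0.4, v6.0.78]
[v6.0.4, v6.0.78, v6.28]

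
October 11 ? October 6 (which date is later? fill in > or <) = >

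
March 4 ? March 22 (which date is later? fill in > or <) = <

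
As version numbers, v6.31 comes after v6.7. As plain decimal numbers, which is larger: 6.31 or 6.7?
6.7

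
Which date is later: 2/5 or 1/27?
2/5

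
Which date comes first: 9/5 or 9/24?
9/5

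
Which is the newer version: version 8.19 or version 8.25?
version 8.25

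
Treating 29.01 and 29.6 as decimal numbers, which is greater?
29.6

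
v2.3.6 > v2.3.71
False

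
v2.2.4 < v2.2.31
True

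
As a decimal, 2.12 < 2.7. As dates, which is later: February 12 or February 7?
February 12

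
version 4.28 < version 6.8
True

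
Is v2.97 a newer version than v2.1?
Yes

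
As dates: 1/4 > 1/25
False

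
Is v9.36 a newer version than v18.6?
No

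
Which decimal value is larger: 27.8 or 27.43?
27.8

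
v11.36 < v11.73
True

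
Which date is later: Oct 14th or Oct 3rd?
Oct 14th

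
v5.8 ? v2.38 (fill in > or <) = >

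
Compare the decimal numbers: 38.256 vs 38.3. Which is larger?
38.3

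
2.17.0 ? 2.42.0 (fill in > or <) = <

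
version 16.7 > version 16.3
True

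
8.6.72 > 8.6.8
True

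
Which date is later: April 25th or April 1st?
April 25th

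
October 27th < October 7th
False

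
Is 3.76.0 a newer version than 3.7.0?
Yes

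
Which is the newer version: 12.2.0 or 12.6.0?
12.6.0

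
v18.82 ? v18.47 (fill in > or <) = >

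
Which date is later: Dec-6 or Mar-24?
Dec-6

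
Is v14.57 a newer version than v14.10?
Yes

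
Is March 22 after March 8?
Yes. Day 22 comes after day 8 in March — this is a date comparison, not a decimal one (the decimal 3.22 would be smaller than 3.8).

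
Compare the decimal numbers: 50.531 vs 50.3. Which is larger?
50.531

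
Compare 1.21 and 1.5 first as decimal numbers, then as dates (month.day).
As decimals: 1.21 < 1.5. As dates: 1/21 is later than 1/5 (day 21 > day 5).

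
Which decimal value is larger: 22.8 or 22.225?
22.8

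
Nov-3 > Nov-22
False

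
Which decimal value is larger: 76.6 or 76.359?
76.6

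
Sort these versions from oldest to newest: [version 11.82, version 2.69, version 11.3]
[version 2.69, version 11.3, version 11.82]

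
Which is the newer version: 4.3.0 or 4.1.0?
4.3.0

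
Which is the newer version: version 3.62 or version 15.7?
version 15.7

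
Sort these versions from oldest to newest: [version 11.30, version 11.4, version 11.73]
[version 11.4, version 11.30, version 11.73]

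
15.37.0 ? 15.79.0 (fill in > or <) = <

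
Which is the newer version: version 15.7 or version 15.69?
version 15.69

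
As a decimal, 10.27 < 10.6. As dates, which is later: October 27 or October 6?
October 27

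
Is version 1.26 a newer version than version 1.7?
Yes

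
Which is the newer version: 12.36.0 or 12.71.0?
12.71.0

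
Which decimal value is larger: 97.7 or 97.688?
97.7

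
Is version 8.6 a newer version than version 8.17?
No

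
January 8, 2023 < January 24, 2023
True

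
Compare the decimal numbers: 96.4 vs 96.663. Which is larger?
96.663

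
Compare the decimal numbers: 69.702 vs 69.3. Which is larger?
69.702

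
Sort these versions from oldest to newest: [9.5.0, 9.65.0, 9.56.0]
[9.5.0, 9.56.0, 9.65.0]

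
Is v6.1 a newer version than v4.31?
Yes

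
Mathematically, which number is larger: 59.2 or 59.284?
59.284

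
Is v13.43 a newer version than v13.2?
Yes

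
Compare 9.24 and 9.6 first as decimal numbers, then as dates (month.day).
As decimals: 9.24 < 9.6. As dates: 9/24 is later than 9/6 (day 24 > day 6).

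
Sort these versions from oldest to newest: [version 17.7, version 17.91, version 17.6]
[version 17.6, version 17.7, version 17.91]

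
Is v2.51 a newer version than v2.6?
Yes. Version numbers are compared segment by segment as integers, not as decimals: minor version 51 > 6, so v2.51 > v2.6 (even though the decimal 2.51 < 2.6).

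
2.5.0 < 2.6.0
True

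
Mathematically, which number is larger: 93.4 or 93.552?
93.552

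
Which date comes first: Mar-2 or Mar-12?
Mar-2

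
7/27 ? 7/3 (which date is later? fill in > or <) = >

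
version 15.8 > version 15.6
True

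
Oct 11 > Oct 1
True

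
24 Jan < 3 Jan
False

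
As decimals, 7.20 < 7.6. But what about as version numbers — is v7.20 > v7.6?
True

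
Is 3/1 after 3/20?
No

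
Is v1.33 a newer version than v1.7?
Yes. Version numbers are compared segment by segment as integers, not as decimals: minor version 33 > 7, so v1.33 > v1.7 (even though the decimal 1.33 < 1.7).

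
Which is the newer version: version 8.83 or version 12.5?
version 12.5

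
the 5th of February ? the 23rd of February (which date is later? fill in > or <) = <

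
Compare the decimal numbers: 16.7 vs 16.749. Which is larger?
16.749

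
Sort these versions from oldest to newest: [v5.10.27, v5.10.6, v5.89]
[v5.10.6, v5.10.27, v5.89]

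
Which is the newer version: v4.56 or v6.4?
v6.4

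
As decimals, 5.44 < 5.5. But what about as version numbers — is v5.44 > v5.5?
True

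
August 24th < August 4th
False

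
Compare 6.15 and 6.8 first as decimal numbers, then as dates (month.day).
As decimals: 6.15 < 6.8. As dates: 6/15 is later than 6/8 (day 15 > day 8).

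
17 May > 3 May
True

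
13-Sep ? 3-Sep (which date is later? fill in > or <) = >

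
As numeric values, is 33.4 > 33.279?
True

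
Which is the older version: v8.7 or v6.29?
v6.29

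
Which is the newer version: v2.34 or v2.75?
v2.75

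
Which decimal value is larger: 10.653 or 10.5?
10.653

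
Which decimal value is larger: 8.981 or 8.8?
8.981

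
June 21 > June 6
True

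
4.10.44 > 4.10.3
True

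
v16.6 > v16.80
False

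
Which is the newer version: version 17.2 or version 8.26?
version 17.2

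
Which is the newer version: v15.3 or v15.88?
v15.88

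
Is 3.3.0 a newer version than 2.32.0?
Yes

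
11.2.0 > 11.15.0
False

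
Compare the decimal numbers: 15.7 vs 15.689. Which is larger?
15.7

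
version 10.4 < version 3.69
False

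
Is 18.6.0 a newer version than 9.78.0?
Yes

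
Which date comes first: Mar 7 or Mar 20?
Mar 7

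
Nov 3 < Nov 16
True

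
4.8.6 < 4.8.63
True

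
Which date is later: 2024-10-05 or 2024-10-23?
2024-10-23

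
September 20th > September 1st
True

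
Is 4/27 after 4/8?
Yes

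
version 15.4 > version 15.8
False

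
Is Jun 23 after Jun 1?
Yes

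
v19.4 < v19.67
True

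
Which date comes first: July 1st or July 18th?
July 1st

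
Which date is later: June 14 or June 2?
June 14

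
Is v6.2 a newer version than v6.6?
No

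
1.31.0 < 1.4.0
False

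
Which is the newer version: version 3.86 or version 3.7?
version 3.86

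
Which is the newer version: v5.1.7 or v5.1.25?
v5.1.25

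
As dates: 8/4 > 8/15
False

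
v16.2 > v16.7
False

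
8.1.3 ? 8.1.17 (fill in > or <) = <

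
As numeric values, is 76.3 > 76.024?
True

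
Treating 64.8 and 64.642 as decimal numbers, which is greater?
64.8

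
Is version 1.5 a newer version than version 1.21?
No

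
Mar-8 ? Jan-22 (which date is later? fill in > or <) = >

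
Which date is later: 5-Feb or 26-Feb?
26-Feb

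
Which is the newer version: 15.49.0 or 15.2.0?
15.49.0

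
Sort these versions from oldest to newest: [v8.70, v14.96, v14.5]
[v8.70, v14.5, v14.96]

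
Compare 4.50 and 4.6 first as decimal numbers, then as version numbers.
As decimals: 4.50 < 4.6. As versions: v4.50 > v4.6 (minor version 50 > 6).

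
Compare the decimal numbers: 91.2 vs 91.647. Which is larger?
91.647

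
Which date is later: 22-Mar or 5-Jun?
5-Jun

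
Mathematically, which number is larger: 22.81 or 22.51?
22.81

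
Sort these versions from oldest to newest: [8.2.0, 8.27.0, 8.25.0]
[8.2.0, 8.25.0, 8.27.0]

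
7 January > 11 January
False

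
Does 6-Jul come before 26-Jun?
No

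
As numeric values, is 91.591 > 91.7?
False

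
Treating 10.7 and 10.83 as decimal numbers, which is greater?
10.83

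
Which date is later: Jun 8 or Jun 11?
Jun 11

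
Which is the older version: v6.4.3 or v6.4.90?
v6.4.3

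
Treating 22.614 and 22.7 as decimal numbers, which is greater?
22.7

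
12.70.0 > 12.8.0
True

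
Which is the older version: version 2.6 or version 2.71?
version 2.6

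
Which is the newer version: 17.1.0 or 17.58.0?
17.58.0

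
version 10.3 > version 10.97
False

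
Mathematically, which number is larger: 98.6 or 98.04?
98.6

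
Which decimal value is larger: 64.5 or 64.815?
64.815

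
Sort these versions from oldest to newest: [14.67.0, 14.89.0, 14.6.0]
[14.6.0, 14.67.0, 14.89.0]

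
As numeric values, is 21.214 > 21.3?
False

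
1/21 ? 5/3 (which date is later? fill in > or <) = <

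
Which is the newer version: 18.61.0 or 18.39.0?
18.61.0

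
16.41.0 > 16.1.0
True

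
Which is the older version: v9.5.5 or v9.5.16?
v9.5.5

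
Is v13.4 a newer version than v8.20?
Yes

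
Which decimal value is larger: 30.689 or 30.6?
30.689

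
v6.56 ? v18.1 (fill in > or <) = <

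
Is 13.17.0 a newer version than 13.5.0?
Yes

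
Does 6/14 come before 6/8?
No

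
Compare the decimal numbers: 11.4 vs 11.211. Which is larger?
11.4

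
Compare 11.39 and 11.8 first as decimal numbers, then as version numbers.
As decimals: 11.39 < 11.8. As versions: v11.39 > v11.8 (minor version 39 > 8).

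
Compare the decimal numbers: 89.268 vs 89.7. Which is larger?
89.7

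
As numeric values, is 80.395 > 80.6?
False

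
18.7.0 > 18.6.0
True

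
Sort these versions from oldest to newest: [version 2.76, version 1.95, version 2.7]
[version 1.95, version 2.7, version 2.76]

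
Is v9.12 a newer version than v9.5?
Yes. Version numbers are compared segment by segment as integers, not as decimals: minor version 12 > 5, so v9.12 > v9.5 (even though the decimal 9.12 < 9.5).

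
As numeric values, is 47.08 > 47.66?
False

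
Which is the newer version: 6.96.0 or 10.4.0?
10.4.0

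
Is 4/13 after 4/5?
Yes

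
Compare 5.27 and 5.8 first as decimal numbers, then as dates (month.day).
As decimals: 5.27 < 5.8. As dates: 5/27 is later than 5/8 (day 27 > day 8).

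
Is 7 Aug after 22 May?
Yes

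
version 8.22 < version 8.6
False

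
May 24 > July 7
False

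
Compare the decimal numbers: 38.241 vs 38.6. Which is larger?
38.6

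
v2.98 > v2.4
True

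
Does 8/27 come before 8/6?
No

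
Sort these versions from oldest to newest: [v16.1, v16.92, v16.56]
[v16.1, v16.56, v16.92]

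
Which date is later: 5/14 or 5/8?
5/14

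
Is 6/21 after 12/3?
No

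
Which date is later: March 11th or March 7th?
March 11th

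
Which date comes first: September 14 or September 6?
September 6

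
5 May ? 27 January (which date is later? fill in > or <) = >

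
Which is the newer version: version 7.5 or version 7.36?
version 7.36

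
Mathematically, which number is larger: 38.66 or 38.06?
38.66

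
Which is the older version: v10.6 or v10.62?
v10.6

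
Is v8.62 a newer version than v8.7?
Yes. Version numbers are compared segment by segment as integers, not as decimals: minor version 62 > 7, so v8.62 > v8.7 (even though the decimal 8.62 < 8.7).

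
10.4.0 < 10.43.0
True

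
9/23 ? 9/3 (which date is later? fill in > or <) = >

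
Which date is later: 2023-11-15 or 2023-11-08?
2023-11-15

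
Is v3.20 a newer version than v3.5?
Yes. Version numbers are compared segment by segment as integers, not as decimals: minor version 20 > 5, so v3.20 > v3.5 (even though the decimal 3.20 < 3.5).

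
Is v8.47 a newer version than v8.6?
Yes. Version numbers are compared segment by segment as integers, not as decimals: minor version 47 > 6, so v8.47 > v8.6 (even though the decimal 8.47 < 8.6).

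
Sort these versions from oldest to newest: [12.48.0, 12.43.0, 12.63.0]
[12.43.0, 12.48.0, 12.63.0]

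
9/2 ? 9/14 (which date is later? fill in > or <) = <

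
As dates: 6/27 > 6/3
True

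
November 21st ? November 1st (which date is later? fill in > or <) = >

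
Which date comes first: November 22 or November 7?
November 7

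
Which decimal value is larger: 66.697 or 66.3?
66.697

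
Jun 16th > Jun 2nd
True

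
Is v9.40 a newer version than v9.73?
No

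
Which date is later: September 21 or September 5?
September 21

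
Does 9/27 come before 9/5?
No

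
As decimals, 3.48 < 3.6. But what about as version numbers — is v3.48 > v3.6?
True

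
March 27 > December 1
False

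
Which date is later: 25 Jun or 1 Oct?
1 Oct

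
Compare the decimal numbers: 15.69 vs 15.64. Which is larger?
15.69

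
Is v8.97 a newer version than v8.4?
Yes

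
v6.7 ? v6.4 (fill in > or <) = >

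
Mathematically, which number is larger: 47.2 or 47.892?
47.892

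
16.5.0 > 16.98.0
False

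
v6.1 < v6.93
True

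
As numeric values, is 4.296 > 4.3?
False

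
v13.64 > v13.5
True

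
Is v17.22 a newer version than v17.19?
Yes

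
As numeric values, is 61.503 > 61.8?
False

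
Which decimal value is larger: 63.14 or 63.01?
63.14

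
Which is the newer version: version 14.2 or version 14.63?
version 14.63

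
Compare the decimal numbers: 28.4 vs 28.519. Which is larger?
28.519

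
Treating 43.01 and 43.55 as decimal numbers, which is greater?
43.55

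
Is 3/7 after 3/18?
No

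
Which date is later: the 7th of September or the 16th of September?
the 16th of September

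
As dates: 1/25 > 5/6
False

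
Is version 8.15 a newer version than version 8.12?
Yes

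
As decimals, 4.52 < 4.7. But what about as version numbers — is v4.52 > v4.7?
True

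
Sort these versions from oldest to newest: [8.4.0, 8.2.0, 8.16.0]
[8.2.0, 8.4.0, 8.16.0]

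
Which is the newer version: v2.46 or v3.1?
v3.1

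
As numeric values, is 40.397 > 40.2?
True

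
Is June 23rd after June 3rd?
Yes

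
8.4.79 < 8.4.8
False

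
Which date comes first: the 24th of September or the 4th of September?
the 4th of September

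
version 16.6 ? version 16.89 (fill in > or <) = <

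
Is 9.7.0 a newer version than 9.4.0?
Yes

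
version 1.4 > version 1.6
False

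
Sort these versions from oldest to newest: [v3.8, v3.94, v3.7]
[v3.7, v3.8, v3.94]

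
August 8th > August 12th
False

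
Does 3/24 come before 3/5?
No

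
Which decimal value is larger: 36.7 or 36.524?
36.7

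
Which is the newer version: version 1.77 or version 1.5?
version 1.77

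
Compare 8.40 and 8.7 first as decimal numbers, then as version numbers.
As decimals: 8.40 < 8.7. As versions: v8.40 > v8.7 (minor version 40 > 7).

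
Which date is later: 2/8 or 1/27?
2/8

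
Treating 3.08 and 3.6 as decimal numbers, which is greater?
3.6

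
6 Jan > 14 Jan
False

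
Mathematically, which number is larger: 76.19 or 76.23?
76.23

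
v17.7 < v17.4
False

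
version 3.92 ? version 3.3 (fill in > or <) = >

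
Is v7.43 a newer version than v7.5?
Yes. Version numbers are compared segment by segment as integers, not as decimals: minor version 43 > 5, so v7.43 > v7.5 (even though the decimal 7.43 < 7.5).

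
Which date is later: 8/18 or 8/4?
8/18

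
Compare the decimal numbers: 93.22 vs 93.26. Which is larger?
93.26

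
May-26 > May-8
True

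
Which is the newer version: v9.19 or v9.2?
v9.19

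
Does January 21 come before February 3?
Yes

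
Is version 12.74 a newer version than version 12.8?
Yes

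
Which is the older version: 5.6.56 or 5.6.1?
5.6.1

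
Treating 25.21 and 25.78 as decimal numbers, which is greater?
25.78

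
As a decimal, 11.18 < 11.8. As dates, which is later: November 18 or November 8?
November 18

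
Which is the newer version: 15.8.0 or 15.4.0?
15.8.0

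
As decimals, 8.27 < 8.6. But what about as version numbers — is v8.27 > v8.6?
True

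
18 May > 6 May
True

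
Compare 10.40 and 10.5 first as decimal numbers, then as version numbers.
As decimals: 10.40 < 10.5. As versions: v10.40 > v10.5 (minor version 40 > 5).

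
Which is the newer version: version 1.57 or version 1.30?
version 1.57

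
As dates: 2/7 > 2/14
False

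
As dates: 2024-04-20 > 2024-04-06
True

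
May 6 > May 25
False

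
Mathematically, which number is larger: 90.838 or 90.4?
90.838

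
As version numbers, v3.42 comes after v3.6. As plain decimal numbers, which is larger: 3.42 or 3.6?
3.6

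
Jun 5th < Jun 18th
True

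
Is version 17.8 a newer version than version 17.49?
No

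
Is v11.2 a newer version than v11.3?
No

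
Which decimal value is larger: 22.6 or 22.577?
22.6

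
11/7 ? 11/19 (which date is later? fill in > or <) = <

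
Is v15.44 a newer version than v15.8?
Yes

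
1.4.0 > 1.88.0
False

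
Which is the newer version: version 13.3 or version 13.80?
version 13.80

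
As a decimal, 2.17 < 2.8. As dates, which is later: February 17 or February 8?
February 17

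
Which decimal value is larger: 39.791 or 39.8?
39.8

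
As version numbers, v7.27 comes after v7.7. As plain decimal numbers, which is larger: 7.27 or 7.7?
7.7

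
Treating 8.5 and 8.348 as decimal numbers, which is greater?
8.5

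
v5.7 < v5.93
True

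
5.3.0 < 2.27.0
False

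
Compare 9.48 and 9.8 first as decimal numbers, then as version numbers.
As decimals: 9.48 < 9.8. As versions: v9.48 > v9.8 (minor version 48 > 8).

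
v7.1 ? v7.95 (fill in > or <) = <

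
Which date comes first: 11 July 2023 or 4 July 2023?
4 July 2023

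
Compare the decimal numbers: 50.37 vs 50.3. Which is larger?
50.37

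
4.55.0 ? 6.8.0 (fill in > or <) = <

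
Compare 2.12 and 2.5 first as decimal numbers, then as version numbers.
As decimals: 2.12 < 2.5. As versions: v2.12 > v2.5 (minor version 12 > 5).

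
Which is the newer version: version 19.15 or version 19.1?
version 19.15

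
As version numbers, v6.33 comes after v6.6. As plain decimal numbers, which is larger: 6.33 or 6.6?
6.6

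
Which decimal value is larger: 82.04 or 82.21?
82.21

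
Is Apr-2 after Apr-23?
No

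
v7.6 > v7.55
False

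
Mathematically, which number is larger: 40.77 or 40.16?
40.77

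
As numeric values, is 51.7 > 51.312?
True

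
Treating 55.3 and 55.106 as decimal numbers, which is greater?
55.3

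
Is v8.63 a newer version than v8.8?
Yes. Version numbers are compared segment by segment as integers, not as decimals: minor version 63 > 8, so v8.63 > v8.8 (even though the decimal 8.63 < 8.8).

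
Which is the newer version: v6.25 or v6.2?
v6.25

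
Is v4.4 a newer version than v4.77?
No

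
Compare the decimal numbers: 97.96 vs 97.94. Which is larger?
97.96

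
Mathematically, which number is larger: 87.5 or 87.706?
87.706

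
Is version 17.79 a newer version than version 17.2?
Yes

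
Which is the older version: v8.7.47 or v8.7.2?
v8.7.2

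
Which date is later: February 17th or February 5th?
February 17th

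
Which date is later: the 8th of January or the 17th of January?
the 17th of January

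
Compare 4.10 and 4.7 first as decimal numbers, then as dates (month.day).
As decimals: 4.10 < 4.7. As dates: 4/10 is later than 4/7 (day 10 > day 7).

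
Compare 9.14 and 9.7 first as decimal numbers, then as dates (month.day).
As decimals: 9.14 < 9.7. As dates: 9/14 is later than 9/7 (day 14 > day 7).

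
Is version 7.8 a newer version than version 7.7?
Yes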